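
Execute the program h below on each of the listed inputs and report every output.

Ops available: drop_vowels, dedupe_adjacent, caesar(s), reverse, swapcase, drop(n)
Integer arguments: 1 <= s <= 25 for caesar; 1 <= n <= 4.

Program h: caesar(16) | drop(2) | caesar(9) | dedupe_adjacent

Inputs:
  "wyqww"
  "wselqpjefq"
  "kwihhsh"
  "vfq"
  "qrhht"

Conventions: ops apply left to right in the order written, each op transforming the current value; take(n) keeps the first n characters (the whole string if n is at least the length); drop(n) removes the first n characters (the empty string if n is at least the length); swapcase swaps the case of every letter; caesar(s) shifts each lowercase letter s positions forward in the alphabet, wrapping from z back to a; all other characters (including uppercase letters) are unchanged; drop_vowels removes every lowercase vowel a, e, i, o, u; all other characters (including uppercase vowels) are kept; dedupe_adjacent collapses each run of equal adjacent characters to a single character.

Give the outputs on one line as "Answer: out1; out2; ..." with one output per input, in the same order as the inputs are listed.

"pv"; "dkpoidep"; "hgrg"; "p"; "gs"

Execution, op by op:
  "wyqww" -> "mogmm" -> "gmm" -> "pvv" -> "pv"
  "wselqpjefq" -> "miubgfzuvg" -> "ubgfzuvg" -> "dkpoidep" -> "dkpoidep"
  "kwihhsh" -> "amyxxix" -> "yxxix" -> "hggrg" -> "hgrg"
  "vfq" -> "lvg" -> "g" -> "p" -> "p"
  "qrhht" -> "ghxxj" -> "xxj" -> "ggs" -> "gs"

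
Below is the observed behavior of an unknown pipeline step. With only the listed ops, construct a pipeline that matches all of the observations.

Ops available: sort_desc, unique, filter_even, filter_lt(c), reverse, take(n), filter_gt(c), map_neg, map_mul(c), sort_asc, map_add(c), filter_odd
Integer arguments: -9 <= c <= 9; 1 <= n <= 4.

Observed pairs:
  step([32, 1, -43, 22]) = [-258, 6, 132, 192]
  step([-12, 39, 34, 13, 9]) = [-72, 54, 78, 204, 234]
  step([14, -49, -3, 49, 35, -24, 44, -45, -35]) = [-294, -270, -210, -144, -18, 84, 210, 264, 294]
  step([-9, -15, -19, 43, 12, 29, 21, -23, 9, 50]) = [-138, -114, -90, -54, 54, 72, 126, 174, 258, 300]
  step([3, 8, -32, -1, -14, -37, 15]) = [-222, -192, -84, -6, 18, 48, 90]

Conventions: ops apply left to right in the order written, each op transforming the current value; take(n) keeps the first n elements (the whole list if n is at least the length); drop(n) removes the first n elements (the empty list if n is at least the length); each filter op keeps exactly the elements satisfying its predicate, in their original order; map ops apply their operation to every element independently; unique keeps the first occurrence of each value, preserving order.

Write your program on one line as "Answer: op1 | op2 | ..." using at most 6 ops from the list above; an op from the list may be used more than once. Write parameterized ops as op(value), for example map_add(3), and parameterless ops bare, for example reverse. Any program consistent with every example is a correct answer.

sort_desc | sort_asc | map_mul(-3) | map_neg | map_mul(2)

Check, running the answer program on each example:
  [32, 1, -43, 22] -> [32, 22, 1, -43] -> [-43, 1, 22, 32] -> [129, -3, -66, -96] -> [-129, 3, 66, 96] -> [-258, 6, 132, 192]
  [-12, 39, 34, 13, 9] -> [39, 34, 13, 9, -12] -> [-12, 9, 13, 34, 39] -> [36, -27, -39, -102, -117] -> [-36, 27, 39, 102, 117] -> [-72, 54, 78, 204, 234]
  [14, -49, -3, 49, 35, -24, 44, -45, -35] -> [49, 44, 35, 14, -3, -24, -35, -45, -49] -> [-49, -45, -35, -24, -3, 14, 35, 44, 49] -> [147, 135, 105, 72, 9, -42, -105, -132, -147] -> [-147, -135, -105, -72, -9, 42, 105, 132, 147] -> [-294, -270, -210, -144, -18, 84, 210, 264, 294]
  [-9, -15, -19, 43, 12, 29, 21, -23, 9, 50] -> [50, 43, 29, 21, 12, 9, -9, -15, -19, -23] -> [-23, -19, -15, -9, 9, 12, 21, 29, 43, 50] -> [69, 57, 45, 27, -27, -36, -63, -87, -129, -150] -> [-69, -57, -45, -27, 27, 36, 63, 87, 129, 150] -> [-138, -114, -90, -54, 54, 72, 126, 174, 258, 300]
  [3, 8, -32, -1, -14, -37, 15] -> [15, 8, 3, -1, -14, -32, -37] -> [-37, -32, -14, -1, 3, 8, 15] -> [111, 96, 42, 3, -9, -24, -45] -> [-111, -96, -42, -3, 9, 24, 45] -> [-222, -192, -84, -6, 18, 48, 90]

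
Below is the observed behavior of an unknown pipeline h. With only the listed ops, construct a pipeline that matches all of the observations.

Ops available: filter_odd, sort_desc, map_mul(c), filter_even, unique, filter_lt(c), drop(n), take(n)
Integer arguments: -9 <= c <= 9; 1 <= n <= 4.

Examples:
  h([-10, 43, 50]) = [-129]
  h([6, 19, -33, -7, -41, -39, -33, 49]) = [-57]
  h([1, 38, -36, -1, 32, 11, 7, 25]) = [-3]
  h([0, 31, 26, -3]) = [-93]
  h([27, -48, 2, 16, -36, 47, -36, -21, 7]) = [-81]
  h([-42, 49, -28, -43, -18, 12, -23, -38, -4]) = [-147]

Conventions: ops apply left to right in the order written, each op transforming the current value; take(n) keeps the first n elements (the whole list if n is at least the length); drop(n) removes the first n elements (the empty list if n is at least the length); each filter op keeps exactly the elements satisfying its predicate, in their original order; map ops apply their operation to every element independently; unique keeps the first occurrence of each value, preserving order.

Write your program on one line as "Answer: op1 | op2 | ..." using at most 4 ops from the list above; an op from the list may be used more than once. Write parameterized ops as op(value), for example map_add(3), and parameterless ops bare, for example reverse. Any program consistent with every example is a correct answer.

unique | filter_odd | take(1) | map_mul(-3)

Check, running the answer program on each example:
  [-10, 43, 50] -> [-10, 43, 50] -> [43] -> [43] -> [-129]
  [6, 19, -33, -7, -41, -39, -33, 49] -> [6, 19, -33, -7, -41, -39, 49] -> [19, -33, -7, -41, -39, 49] -> [19] -> [-57]
  [1, 38, -36, -1, 32, 11, 7, 25] -> [1, 38, -36, -1, 32, 11, 7, 25] -> [1, -1, 11, 7, 25] -> [1] -> [-3]
  [0, 31, 26, -3] -> [0, 31, 26, -3] -> [31, -3] -> [31] -> [-93]
  [27, -48, 2, 16, -36, 47, -36, -21, 7] -> [27, -48, 2, 16, -36, 47, -21, 7] -> [27, 47, -21, 7] -> [27] -> [-81]
  [-42, 49, -28, -43, -18, 12, -23, -38, -4] -> [-42, 49, -28, -43, -18, 12, -23, -38, -4] -> [49, -43, -23] -> [49] -> [-147]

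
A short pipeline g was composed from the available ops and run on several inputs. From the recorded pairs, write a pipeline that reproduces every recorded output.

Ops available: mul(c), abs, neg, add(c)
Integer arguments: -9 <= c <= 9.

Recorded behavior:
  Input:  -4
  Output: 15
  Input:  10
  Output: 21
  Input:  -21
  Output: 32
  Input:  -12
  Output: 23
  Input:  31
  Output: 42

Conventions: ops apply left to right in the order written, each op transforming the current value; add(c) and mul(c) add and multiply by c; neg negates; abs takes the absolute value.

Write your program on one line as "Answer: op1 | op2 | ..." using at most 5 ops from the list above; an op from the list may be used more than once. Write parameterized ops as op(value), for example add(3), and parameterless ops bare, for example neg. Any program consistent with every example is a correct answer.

abs | add(7) | add(5) | add(-1)

Check, running the answer program on each example:
  -4 -> 4 -> 11 -> 16 -> 15
  10 -> 10 -> 17 -> 22 -> 21
  -21 -> 21 -> 28 -> 33 -> 32
  -12 -> 12 -> 19 -> 24 -> 23
  31 -> 31 -> 38 -> 43 -> 42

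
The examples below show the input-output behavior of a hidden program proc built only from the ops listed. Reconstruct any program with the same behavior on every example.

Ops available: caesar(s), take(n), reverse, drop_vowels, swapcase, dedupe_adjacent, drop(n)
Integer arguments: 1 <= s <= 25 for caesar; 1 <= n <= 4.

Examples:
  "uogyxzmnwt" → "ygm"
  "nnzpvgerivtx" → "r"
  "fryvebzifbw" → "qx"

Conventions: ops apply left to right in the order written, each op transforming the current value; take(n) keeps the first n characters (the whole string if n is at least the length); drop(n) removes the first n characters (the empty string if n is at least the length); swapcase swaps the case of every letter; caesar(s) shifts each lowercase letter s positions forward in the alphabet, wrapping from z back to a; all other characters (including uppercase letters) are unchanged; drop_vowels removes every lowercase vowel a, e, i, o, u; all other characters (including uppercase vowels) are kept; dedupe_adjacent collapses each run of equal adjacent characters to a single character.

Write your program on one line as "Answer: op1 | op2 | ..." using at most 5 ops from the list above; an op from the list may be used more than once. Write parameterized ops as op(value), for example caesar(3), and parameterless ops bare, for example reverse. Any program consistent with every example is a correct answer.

take(3) | caesar(17) | drop_vowels | reverse | caesar(1)

Check, running the answer program on each example:
  "uogyxzmnwt" -> "uog" -> "lfx" -> "lfx" -> "xfl" -> "ygm"
  "nnzpvgerivtx" -> "nnz" -> "eeq" -> "q" -> "q" -> "r"
  "fryvebzifbw" -> "fry" -> "wip" -> "wp" -> "pw" -> "qx"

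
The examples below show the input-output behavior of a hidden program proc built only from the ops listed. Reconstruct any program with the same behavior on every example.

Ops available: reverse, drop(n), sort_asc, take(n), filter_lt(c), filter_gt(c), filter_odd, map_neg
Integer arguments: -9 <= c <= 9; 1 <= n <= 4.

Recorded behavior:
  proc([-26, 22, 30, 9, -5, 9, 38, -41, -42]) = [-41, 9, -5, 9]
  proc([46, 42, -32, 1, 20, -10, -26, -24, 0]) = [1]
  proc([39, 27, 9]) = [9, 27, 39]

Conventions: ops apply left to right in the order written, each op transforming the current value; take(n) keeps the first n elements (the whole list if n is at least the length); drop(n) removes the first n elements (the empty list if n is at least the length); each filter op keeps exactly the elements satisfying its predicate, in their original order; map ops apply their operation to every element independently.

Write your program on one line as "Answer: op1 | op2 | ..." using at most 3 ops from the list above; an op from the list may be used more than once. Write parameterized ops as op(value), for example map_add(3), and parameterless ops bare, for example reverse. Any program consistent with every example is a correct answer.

reverse | filter_odd

Check, running the answer program on each example:
  [-26, 22, 30, 9, -5, 9, 38, -41, -42] -> [-42, -41, 38, 9, -5, 9, 30, 22, -26] -> [-41, 9, -5, 9]
  [46, 42, -32, 1, 20, -10, -26, -24, 0] -> [0, -24, -26, -10, 20, 1, -32, 42, 46] -> [1]
  [39, 27, 9] -> [9, 27, 39] -> [9, 27, 39]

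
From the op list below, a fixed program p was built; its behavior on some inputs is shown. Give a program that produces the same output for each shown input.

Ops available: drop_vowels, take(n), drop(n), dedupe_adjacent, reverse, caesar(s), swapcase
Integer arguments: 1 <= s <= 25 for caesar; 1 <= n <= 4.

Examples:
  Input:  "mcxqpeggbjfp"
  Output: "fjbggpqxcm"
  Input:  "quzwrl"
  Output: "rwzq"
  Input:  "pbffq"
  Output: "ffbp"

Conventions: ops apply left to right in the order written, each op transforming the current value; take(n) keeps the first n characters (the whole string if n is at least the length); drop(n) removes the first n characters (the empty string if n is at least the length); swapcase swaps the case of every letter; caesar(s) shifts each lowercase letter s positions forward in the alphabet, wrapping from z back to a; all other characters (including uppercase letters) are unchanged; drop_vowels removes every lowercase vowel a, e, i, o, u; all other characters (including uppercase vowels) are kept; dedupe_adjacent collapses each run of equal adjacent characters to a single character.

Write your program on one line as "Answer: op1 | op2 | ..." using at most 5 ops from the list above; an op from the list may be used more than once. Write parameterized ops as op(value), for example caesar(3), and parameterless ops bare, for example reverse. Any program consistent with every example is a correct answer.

swapcase | reverse | swapcase | drop(1) | drop_vowels

Check, running the answer program on each example:
  "mcxqpeggbjfp" -> "MCXQPEGGBJFP" -> "PFJBGGEPQXCM" -> "pfjbggepqxcm" -> "fjbggepqxcm" -> "fjbggpqxcm"
  "quzwrl" -> "QUZWRL" -> "LRWZUQ" -> "lrwzuq" -> "rwzuq" -> "rwzq"
  "pbffq" -> "PBFFQ" -> "QFFBP" -> "qffbp" -> "ffbp" -> "ffbp"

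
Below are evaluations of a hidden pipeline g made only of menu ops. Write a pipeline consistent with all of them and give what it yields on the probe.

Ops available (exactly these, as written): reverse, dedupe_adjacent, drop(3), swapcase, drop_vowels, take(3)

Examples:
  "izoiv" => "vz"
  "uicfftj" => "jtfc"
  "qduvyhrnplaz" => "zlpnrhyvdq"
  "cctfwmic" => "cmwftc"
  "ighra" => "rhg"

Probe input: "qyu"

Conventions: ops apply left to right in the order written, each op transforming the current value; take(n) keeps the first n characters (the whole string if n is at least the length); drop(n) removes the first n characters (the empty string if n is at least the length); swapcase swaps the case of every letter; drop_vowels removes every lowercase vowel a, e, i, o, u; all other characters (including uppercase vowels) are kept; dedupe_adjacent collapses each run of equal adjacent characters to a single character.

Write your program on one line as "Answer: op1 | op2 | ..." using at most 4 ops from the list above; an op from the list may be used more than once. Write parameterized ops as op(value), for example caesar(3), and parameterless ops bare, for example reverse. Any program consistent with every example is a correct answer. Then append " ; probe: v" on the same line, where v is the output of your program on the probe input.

reverse | dedupe_adjacent | drop_vowels ; probe: "yq"

Check, running the answer program on each example:
  "izoiv" -> "viozi" -> "viozi" -> "vz"
  "uicfftj" -> "jtffciu" -> "jtfciu" -> "jtfc"
  "qduvyhrnplaz" -> "zalpnrhyvudq" -> "zalpnrhyvudq" -> "zlpnrhyvdq"
  "cctfwmic" -> "cimwftcc" -> "cimwftc" -> "cmwftc"
  "ighra" -> "arhgi" -> "arhgi" -> "rhg"
  probe: "qyu" -> "uyq" -> "uyq" -> "yq"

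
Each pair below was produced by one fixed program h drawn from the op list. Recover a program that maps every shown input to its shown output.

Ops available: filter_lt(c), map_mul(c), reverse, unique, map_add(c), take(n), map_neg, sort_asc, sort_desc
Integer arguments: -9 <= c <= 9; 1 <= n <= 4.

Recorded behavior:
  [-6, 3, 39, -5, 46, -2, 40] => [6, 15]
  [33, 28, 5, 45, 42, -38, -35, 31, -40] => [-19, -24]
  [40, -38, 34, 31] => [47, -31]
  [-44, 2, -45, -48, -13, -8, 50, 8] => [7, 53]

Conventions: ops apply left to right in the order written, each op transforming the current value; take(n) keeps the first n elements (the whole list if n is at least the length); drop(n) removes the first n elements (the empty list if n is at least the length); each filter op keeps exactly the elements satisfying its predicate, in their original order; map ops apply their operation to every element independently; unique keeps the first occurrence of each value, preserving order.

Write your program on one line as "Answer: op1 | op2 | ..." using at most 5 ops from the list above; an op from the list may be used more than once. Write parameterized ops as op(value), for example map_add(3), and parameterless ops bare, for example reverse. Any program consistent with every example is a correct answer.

map_add(-9) | map_neg | take(2) | reverse

Check, running the answer program on each example:
  [-6, 3, 39, -5, 46, -2, 40] -> [-15, -6, 30, -14, 37, -11, 31] -> [15, 6, -30, 14, -37, 11, -31] -> [15, 6] -> [6, 15]
  [33, 28, 5, 45, 42, -38, -35, 31, -40] -> [24, 19, -4, 36, 33, -47, -44, 22, -49] -> [-24, -19, 4, -36, -33, 47, 44, -22, 49] -> [-24, -19] -> [-19, -24]
  [40, -38, 34, 31] -> [31, -47, 25, 22] -> [-31, 47, -25, -22] -> [-31, 47] -> [47, -31]
  [-44, 2, -45, -48, -13, -8, 50, 8] -> [-53, -7, -54, -57, -22, -17, 41, -1] -> [53, 7, 54, 57, 22, 17, -41, 1] -> [53, 7] -> [7, 53]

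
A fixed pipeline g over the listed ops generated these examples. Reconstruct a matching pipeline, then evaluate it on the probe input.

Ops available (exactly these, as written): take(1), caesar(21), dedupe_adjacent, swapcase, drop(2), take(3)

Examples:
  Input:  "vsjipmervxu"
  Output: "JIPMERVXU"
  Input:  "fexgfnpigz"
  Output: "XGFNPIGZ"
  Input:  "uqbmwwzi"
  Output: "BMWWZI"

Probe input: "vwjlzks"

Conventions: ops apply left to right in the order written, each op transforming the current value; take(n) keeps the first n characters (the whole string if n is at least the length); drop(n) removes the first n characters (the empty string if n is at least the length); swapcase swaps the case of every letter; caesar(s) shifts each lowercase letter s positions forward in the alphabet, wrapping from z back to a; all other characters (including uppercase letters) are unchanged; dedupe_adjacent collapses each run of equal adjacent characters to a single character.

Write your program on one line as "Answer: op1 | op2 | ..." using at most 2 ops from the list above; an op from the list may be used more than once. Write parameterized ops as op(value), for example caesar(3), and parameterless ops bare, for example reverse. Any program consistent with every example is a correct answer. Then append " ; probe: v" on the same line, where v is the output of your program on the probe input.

swapcase | drop(2) ; probe: "JLZKS"

Check, running the answer program on each example:
  "vsjipmervxu" -> "VSJIPMERVXU" -> "JIPMERVXU"
  "fexgfnpigz" -> "FEXGFNPIGZ" -> "XGFNPIGZ"
  "uqbmwwzi" -> "UQBMWWZI" -> "BMWWZI"
  probe: "vwjlzks" -> "VWJLZKS" -> "JLZKS"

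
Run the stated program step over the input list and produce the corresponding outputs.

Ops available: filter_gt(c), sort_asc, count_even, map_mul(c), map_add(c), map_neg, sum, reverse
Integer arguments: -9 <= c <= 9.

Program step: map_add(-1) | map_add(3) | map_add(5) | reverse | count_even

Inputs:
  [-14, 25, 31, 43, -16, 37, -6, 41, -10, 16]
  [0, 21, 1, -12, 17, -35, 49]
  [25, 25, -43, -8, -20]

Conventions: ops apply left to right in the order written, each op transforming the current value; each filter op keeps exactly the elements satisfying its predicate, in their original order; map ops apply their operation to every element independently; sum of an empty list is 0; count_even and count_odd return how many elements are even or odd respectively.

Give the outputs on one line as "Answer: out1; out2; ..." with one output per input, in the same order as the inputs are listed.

5; 5; 3

Execution, op by op:
  [-14, 25, 31, 43, -16, 37, -6, 41, -10, 16] -> [-15, 24, 30, 42, -17, 36, -7, 40, -11, 15] -> [-12, 27, 33, 45, -14, 39, -4, 43, -8, 18] -> [-7, 32, 38, 50, -9, 44, 1, 48, -3, 23] -> [23, -3, 48, 1, 44, -9, 50, 38, 32, -7] -> 5
  [0, 21, 1, -12, 17, -35, 49] -> [-1, 20, 0, -13, 16, -36, 48] -> [2, 23, 3, -10, 19, -33, 51] -> [7, 28, 8, -5, 24, -28, 56] -> [56, -28, 24, -5, 8, 28, 7] -> 5
  [25, 25, -43, -8, -20] -> [24, 24, -44, -9, -21] -> [27, 27, -41, -6, -18] -> [32, 32, -36, -1, -13] -> [-13, -1, -36, 32, 32] -> 3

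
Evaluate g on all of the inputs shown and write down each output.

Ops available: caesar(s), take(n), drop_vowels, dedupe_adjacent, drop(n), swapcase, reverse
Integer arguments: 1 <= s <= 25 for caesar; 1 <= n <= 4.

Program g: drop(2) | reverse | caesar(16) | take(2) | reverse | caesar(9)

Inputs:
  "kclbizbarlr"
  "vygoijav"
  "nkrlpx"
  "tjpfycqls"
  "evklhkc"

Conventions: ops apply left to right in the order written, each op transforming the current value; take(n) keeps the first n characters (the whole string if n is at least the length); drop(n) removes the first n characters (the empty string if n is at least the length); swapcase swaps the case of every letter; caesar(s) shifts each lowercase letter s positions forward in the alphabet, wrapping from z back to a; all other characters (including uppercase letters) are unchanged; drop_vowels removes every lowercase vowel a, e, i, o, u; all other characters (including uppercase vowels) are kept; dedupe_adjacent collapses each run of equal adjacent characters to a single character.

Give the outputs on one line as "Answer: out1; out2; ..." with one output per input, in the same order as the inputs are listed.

Execution, op by op:
  "kclbizbarlr" -> "lbizbarlr" -> "rlrabzibl" -> "hbhqrpyrb" -> "hb" -> "bh" -> "kq"
  "vygoijav" -> "goijav" -> "vajiog" -> "lqzyew" -> "lq" -> "ql" -> "zu"
  "nkrlpx" -> "rlpx" -> "xplr" -> "nfbh" -> "nf" -> "fn" -> "ow"
  "tjpfycqls" -> "pfycqls" -> "slqcyfp" -> "ibgsovf" -> "ib" -> "bi" -> "kr"
  "evklhkc" -> "klhkc" -> "ckhlk" -> "saxba" -> "sa" -> "as" -> "jb"

"kq"; "zu"; "ow"; "kr"; "jb"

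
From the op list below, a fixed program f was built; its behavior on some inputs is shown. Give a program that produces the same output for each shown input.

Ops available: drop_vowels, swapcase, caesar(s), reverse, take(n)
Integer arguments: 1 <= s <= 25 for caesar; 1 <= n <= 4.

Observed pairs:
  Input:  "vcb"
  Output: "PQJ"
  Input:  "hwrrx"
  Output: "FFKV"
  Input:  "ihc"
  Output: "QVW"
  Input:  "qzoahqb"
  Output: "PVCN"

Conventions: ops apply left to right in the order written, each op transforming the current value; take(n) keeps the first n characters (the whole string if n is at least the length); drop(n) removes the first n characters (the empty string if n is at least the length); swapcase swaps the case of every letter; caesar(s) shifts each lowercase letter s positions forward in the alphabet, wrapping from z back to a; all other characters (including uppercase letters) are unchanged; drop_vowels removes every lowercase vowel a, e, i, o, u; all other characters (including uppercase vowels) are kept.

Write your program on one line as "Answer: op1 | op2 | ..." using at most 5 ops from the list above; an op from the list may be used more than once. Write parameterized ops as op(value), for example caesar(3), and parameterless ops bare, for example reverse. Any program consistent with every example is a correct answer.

caesar(14) | drop_vowels | swapcase | take(4) | reverse

Check, running the answer program on each example:
  "vcb" -> "jqp" -> "jqp" -> "JQP" -> "JQP" -> "PQJ"
  "hwrrx" -> "vkffl" -> "vkffl" -> "VKFFL" -> "VKFF" -> "FFKV"
  "ihc" -> "wvq" -> "wvq" -> "WVQ" -> "WVQ" -> "QVW"
  "qzoahqb" -> "encovep" -> "ncvp" -> "NCVP" -> "NCVP" -> "PVCN"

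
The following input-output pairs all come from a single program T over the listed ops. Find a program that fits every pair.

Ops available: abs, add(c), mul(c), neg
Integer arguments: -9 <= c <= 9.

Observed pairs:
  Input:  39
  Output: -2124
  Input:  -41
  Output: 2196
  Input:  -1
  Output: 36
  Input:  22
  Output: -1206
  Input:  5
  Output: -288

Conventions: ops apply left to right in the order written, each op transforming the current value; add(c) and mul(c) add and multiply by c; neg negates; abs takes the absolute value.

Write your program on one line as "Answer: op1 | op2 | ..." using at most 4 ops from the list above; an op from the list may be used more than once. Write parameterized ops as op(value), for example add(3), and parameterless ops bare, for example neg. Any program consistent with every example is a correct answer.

mul(9) | add(3) | mul(6) | neg

Check, running the answer program on each example:
  39 -> 351 -> 354 -> 2124 -> -2124
  -41 -> -369 -> -366 -> -2196 -> 2196
  -1 -> -9 -> -6 -> -36 -> 36
  22 -> 198 -> 201 -> 1206 -> -1206
  5 -> 45 -> 48 -> 288 -> -288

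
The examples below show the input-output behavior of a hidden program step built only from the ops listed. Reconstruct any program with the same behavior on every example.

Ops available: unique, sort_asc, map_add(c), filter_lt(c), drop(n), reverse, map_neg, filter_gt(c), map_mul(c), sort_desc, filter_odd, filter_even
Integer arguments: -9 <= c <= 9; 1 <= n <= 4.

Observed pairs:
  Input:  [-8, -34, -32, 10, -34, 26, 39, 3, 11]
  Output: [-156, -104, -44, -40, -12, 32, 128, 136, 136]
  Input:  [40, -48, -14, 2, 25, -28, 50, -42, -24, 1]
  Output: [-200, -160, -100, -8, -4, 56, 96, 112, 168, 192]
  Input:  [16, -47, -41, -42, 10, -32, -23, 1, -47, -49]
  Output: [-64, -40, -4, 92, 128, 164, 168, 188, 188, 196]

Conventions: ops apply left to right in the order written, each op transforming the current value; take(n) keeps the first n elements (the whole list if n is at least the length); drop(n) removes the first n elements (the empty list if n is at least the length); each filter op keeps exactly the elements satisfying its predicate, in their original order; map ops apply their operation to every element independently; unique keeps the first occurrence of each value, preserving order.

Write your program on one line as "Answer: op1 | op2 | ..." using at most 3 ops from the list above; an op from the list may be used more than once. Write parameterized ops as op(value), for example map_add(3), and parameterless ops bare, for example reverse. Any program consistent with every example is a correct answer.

map_mul(4) | sort_desc | map_neg

Check, running the answer program on each example:
  [-8, -34, -32, 10, -34, 26, 39, 3, 11] -> [-32, -136, -128, 40, -136, 104, 156, 12, 44] -> [156, 104, 44, 40, 12, -32, -128, -136, -136] -> [-156, -104, -44, -40, -12, 32, 128, 136, 136]
  [40, -48, -14, 2, 25, -28, 50, -42, -24, 1] -> [160, -192, -56, 8, 100, -112, 200, -168, -96, 4] -> [200, 160, 100, 8, 4, -56, -96, -112, -168, -192] -> [-200, -160, -100, -8, -4, 56, 96, 112, 168, 192]
  [16, -47, -41, -42, 10, -32, -23, 1, -47, -49] -> [64, -188, -164, -168, 40, -128, -92, 4, -188, -196] -> [64, 40, 4, -92, -128, -164, -168, -188, -188, -196] -> [-64, -40, -4, 92, 128, 164, 168, 188, 188, 196]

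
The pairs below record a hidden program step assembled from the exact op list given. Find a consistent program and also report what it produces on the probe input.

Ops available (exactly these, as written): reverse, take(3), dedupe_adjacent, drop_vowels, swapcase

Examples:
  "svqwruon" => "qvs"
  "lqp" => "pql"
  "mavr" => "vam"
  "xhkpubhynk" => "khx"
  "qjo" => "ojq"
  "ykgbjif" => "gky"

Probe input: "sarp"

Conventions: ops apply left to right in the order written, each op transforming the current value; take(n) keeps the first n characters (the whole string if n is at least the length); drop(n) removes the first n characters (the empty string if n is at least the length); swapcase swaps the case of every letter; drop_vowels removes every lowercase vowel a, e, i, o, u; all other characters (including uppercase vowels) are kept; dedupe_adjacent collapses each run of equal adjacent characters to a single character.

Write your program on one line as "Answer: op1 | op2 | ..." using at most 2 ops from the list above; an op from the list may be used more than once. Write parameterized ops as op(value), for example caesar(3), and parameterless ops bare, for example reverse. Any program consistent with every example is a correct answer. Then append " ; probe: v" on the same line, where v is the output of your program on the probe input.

take(3) | reverse ; probe: "ras"

Check, running the answer program on each example:
  "svqwruon" -> "svq" -> "qvs"
  "lqp" -> "lqp" -> "pql"
  "mavr" -> "mav" -> "vam"
  "xhkpubhynk" -> "xhk" -> "khx"
  "qjo" -> "qjo" -> "ojq"
  "ykgbjif" -> "ykg" -> "gky"
  probe: "sarp" -> "sar" -> "ras"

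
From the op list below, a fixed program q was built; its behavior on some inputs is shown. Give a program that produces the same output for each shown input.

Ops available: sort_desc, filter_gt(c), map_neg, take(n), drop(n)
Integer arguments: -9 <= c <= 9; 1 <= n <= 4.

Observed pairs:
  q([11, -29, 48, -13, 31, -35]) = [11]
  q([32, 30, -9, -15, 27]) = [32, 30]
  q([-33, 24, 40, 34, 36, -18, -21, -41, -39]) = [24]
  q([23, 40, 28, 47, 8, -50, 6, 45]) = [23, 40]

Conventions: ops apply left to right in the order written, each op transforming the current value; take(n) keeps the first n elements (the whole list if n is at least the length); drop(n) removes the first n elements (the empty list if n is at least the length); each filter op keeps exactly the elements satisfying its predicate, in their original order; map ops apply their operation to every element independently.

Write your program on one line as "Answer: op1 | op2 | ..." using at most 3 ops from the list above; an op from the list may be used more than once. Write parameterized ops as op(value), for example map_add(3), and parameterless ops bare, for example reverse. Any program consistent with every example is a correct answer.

take(2) | filter_gt(4)

Check, running the answer program on each example:
  [11, -29, 48, -13, 31, -35] -> [11, -29] -> [11]
  [32, 30, -9, -15, 27] -> [32, 30] -> [32, 30]
  [-33, 24, 40, 34, 36, -18, -21, -41, -39] -> [-33, 24] -> [24]
  [23, 40, 28, 47, 8, -50, 6, 45] -> [23, 40] -> [23, 40]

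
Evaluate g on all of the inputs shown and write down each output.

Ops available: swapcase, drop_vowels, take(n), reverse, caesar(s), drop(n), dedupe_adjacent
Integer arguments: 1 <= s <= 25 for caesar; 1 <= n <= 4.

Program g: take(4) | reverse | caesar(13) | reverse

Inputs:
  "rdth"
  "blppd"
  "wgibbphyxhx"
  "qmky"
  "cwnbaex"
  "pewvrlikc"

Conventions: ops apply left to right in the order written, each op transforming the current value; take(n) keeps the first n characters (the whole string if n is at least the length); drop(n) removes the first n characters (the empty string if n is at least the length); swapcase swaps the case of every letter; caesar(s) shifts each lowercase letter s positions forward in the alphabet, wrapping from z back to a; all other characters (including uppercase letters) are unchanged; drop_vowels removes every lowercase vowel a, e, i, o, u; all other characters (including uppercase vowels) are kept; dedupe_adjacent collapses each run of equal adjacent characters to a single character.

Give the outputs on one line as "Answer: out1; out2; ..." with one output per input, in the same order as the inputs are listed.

Execution, op by op:
  "rdth" -> "rdth" -> "htdr" -> "ugqe" -> "eqgu"
  "blppd" -> "blpp" -> "pplb" -> "ccyo" -> "oycc"
  "wgibbphyxhx" -> "wgib" -> "bigw" -> "ovtj" -> "jtvo"
  "qmky" -> "qmky" -> "ykmq" -> "lxzd" -> "dzxl"
  "cwnbaex" -> "cwnb" -> "bnwc" -> "oajp" -> "pjao"
  "pewvrlikc" -> "pewv" -> "vwep" -> "ijrc" -> "crji"

"eqgu"; "oycc"; "jtvo"; "dzxl"; "pjao"; "crji"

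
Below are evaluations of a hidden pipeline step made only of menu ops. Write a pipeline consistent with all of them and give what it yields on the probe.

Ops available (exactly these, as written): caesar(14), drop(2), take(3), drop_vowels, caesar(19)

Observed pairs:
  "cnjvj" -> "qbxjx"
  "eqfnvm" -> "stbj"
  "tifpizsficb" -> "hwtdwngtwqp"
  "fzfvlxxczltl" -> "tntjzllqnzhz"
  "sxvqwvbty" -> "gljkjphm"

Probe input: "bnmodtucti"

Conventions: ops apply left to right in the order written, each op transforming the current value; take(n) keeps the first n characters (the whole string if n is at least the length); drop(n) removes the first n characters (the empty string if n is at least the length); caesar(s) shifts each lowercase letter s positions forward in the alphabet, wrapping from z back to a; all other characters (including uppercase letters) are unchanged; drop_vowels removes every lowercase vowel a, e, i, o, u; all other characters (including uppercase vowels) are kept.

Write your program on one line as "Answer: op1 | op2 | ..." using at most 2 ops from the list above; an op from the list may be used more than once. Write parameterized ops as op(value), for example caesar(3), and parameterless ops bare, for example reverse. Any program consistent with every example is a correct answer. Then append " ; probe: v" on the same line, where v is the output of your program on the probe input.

caesar(14) | drop_vowels ; probe: "pbcrhqhw"

Check, running the answer program on each example:
  "cnjvj" -> "qbxjx" -> "qbxjx"
  "eqfnvm" -> "setbja" -> "stbj"
  "tifpizsficb" -> "hwtdwngtwqp" -> "hwtdwngtwqp"
  "fzfvlxxczltl" -> "tntjzllqnzhz" -> "tntjzllqnzhz"
  "sxvqwvbty" -> "gljekjphm" -> "gljkjphm"
  probe: "bnmodtucti" -> "pbacrhiqhw" -> "pbcrhqhw"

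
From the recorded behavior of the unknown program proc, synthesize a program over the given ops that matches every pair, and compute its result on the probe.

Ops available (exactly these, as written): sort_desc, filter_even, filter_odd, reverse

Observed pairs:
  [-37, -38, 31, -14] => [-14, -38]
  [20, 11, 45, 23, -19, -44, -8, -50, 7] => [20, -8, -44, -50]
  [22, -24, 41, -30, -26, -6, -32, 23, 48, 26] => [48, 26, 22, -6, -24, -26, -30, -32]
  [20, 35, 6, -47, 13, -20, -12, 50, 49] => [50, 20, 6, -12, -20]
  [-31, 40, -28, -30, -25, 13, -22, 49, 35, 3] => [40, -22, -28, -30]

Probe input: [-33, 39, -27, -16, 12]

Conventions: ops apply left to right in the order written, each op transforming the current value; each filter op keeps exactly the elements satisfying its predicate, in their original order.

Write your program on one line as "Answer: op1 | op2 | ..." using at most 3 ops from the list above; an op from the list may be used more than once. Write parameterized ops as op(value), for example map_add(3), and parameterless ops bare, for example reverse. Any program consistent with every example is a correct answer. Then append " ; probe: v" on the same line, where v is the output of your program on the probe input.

filter_even | sort_desc ; probe: [12, -16]

Check, running the answer program on each example:
  [-37, -38, 31, -14] -> [-38, -14] -> [-14, -38]
  [20, 11, 45, 23, -19, -44, -8, -50, 7] -> [20, -44, -8, -50] -> [20, -8, -44, -50]
  [22, -24, 41, -30, -26, -6, -32, 23, 48, 26] -> [22, -24, -30, -26, -6, -32, 48, 26] -> [48, 26, 22, -6, -24, -26, -30, -32]
  [20, 35, 6, -47, 13, -20, -12, 50, 49] -> [20, 6, -20, -12, 50] -> [50, 20, 6, -12, -20]
  [-31, 40, -28, -30, -25, 13, -22, 49, 35, 3] -> [40, -28, -30, -22] -> [40, -22, -28, -30]
  probe: [-33, 39, -27, -16, 12] -> [-16, 12] -> [12, -16]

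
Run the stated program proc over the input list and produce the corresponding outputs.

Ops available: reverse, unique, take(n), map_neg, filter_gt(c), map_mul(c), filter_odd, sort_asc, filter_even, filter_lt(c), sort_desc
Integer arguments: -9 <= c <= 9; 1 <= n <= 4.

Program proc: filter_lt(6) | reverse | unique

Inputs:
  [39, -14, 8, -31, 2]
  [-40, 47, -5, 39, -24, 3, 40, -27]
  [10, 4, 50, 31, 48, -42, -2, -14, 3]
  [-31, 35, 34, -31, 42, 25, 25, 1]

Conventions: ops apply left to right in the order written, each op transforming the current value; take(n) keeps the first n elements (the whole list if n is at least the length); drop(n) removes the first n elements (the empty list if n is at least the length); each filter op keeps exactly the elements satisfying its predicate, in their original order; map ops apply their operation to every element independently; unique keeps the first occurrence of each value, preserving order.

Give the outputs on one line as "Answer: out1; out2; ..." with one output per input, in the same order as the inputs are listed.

[2, -31, -14]; [-27, 3, -24, -5, -40]; [3, -14, -2, -42, 4]; [1, -31]

Execution, op by op:
  [39, -14, 8, -31, 2] -> [-14, -31, 2] -> [2, -31, -14] -> [2, -31, -14]
  [-40, 47, -5, 39, -24, 3, 40, -27] -> [-40, -5, -24, 3, -27] -> [-27, 3, -24, -5, -40] -> [-27, 3, -24, -5, -40]
  [10, 4, 50, 31, 48, -42, -2, -14, 3] -> [4, -42, -2, -14, 3] -> [3, -14, -2, -42, 4] -> [3, -14, -2, -42, 4]
  [-31, 35, 34, -31, 42, 25, 25, 1] -> [-31, -31, 1] -> [1, -31, -31] -> [1, -31]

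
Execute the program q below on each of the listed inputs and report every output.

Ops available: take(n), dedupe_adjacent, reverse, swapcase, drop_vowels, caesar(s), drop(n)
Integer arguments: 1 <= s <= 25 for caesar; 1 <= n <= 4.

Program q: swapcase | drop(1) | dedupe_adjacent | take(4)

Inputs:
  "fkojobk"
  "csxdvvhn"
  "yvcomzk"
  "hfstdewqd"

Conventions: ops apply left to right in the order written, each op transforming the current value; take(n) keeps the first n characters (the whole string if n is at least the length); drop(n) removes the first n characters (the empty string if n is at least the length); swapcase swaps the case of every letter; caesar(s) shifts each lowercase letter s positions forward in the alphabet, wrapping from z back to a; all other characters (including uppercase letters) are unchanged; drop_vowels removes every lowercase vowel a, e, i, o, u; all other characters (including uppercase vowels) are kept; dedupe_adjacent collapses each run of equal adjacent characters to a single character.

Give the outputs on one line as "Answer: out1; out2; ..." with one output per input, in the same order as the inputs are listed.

"KOJO"; "SXDV"; "VCOM"; "FSTD"

Execution, op by op:
  "fkojobk" -> "FKOJOBK" -> "KOJOBK" -> "KOJOBK" -> "KOJO"
  "csxdvvhn" -> "CSXDVVHN" -> "SXDVVHN" -> "SXDVHN" -> "SXDV"
  "yvcomzk" -> "YVCOMZK" -> "VCOMZK" -> "VCOMZK" -> "VCOM"
  "hfstdewqd" -> "HFSTDEWQD" -> "FSTDEWQD" -> "FSTDEWQD" -> "FSTD"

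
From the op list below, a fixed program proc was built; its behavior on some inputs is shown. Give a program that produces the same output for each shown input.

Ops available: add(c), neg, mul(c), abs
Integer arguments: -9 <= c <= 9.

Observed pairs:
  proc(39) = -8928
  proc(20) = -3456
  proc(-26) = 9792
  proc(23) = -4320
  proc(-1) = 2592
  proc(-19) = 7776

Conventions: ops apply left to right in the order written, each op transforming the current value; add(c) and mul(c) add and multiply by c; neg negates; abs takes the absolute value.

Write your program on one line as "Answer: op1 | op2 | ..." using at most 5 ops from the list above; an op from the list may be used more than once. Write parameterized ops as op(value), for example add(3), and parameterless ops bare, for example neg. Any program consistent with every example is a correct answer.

add(-8) | mul(-8) | mul(4) | mul(9)

Check, running the answer program on each example:
  39 -> 31 -> -248 -> -992 -> -8928
  20 -> 12 -> -96 -> -384 -> -3456
  -26 -> -34 -> 272 -> 1088 -> 9792
  23 -> 15 -> -120 -> -480 -> -4320
  -1 -> -9 -> 72 -> 288 -> 2592
  -19 -> -27 -> 216 -> 864 -> 7776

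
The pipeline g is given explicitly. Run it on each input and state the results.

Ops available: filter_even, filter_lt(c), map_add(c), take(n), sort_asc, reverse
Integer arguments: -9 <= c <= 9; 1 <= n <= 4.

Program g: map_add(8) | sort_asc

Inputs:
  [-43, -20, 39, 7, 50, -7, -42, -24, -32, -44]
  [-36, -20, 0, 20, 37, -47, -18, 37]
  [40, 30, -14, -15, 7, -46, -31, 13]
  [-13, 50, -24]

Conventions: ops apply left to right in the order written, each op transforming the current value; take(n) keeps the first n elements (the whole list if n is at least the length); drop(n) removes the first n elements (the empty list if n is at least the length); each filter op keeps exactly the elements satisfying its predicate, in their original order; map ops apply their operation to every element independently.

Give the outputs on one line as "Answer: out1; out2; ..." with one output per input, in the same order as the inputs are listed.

[-36, -35, -34, -24, -16, -12, 1, 15, 47, 58]; [-39, -28, -12, -10, 8, 28, 45, 45]; [-38, -23, -7, -6, 15, 21, 38, 48]; [-16, -5, 58]

Execution, op by op:
  [-43, -20, 39, 7, 50, -7, -42, -24, -32, -44] -> [-35, -12, 47, 15, 58, 1, -34, -16, -24, -36] -> [-36, -35, -34, -24, -16, -12, 1, 15, 47, 58]
  [-36, -20, 0, 20, 37, -47, -18, 37] -> [-28, -12, 8, 28, 45, -39, -10, 45] -> [-39, -28, -12, -10, 8, 28, 45, 45]
  [40, 30, -14, -15, 7, -46, -31, 13] -> [48, 38, -6, -7, 15, -38, -23, 21] -> [-38, -23, -7, -6, 15, 21, 38, 48]
  [-13, 50, -24] -> [-5, 58, -16] -> [-16, -5, 58]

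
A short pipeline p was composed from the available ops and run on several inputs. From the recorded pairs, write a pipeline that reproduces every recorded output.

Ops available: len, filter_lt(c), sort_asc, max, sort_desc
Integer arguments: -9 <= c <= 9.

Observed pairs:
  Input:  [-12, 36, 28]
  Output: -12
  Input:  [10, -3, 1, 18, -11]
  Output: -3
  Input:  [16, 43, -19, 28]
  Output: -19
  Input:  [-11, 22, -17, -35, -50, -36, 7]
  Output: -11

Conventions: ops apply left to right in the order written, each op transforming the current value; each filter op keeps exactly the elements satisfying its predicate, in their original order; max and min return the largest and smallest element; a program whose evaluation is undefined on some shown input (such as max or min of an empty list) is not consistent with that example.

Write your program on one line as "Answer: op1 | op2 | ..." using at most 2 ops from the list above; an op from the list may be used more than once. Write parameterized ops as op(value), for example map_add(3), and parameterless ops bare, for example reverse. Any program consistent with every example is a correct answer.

filter_lt(-1) | max

Check, running the answer program on each example:
  [-12, 36, 28] -> [-12] -> -12
  [10, -3, 1, 18, -11] -> [-3, -11] -> -3
  [16, 43, -19, 28] -> [-19] -> -19
  [-11, 22, -17, -35, -50, -36, 7] -> [-11, -17, -35, -50, -36] -> -11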